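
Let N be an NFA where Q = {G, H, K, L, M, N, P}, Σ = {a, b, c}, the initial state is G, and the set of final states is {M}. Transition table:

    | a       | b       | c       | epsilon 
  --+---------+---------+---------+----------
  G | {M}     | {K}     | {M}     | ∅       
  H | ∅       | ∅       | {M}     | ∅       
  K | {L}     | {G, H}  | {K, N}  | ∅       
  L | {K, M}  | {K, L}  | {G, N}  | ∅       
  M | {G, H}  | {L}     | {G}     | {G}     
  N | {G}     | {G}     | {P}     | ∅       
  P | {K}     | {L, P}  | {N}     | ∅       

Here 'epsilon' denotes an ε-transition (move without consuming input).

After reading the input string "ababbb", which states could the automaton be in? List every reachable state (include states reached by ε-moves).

{G, H, K, L}

Start in {G}.
Read 'a': {G} → {G, M}.
Read 'b': {G, M} → {K, L}.
Read 'a': {K, L} → {G, K, L, M}.
Read 'b': {G, K, L, M} → {G, H, K, L}.
Read 'b': {G, H, K, L} → {G, H, K, L}.
Read 'b': {G, H, K, L} → {G, H, K, L}.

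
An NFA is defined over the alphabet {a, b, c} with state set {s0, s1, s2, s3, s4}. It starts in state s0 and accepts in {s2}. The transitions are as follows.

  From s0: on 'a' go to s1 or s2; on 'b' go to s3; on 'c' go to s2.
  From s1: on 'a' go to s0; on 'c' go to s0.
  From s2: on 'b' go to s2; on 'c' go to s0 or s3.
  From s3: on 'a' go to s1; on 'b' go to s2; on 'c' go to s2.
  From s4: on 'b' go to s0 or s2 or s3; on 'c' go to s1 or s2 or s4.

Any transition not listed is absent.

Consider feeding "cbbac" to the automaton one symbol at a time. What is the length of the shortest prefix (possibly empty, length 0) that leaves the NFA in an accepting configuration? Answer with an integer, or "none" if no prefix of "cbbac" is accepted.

1

Start in {s0}.
Read 'c': s0→{s2}; now {s2}.
None of the earlier sets intersect F, but {s2} does.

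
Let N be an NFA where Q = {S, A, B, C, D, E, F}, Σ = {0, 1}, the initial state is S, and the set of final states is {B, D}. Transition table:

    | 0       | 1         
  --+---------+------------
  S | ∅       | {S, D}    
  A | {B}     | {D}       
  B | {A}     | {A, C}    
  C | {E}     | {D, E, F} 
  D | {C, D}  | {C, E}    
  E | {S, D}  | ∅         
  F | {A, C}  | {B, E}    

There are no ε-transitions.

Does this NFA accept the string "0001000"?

Start in {S}.
Read '0': S→∅; now ∅.
The set is empty and remains empty for the remaining 6 symbols.
The final set ∅ contains no accepting state.

No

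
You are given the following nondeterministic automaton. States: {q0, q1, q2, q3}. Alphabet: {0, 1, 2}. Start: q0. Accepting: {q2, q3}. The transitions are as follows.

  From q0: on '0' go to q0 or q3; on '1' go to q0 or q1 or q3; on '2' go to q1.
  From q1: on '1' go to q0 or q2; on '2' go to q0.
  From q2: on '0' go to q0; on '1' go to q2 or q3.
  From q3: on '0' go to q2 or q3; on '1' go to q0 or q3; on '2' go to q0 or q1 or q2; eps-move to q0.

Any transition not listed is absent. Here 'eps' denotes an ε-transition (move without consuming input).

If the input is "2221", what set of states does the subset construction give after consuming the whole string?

{q0, q2}

Start in {q0}.
Read '2': {q0} → {q1}.
Read '2': {q1} → {q0}.
Read '2': {q0} → {q1}.
Read '1': {q1} → {q0, q2}.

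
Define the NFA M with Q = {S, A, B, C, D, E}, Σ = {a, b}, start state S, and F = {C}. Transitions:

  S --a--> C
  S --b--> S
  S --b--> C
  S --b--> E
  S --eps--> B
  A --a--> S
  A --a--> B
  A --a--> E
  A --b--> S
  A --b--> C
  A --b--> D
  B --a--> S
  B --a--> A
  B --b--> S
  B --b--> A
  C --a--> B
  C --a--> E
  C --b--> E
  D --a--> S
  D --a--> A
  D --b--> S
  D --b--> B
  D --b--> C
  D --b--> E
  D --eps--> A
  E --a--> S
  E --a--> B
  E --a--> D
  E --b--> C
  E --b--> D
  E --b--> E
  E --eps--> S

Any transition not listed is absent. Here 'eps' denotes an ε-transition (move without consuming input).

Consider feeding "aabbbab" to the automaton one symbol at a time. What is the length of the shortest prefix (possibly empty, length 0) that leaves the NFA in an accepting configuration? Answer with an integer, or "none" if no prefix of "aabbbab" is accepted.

Start: ε-closure({S}) = {S, B}.
Read 'a': S→{C}, B→{S, A}; union {S, A, C}; ε-closure = {S, A, B, C}.
None of the earlier sets intersect F, but {S, A, B, C} does.

1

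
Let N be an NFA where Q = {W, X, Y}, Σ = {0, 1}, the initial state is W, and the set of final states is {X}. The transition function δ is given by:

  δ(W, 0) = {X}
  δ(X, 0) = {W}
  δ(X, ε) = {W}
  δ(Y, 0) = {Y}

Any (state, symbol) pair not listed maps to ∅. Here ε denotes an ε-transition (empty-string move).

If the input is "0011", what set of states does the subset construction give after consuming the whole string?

∅

Start in {W}.
Read '0': {W} → {W, X}.
Read '0': {W, X} → {W, X}.
Read '1': {W, X} → ∅.
The set is empty and remains empty for the remaining 1 symbol.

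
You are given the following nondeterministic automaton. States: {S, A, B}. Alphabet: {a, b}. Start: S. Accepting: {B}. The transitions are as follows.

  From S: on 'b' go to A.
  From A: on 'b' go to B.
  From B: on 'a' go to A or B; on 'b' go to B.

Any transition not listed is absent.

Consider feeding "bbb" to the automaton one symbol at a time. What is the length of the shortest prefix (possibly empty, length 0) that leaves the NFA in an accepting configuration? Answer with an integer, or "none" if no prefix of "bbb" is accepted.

Start in {S}.
Read 'b': S→{A}; now {A}.
Read 'b': A→{B}; now {B}.
None of the earlier sets intersect F, but {B} does.

2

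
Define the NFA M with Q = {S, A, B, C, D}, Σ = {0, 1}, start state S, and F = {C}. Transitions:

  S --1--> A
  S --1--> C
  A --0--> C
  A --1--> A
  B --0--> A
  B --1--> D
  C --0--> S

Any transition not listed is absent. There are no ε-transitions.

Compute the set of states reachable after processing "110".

{C}

Start in {S}.
Read '1': {S} → {A, C}.
Read '1': {A, C} → {A}.
Read '0': {A} → {C}.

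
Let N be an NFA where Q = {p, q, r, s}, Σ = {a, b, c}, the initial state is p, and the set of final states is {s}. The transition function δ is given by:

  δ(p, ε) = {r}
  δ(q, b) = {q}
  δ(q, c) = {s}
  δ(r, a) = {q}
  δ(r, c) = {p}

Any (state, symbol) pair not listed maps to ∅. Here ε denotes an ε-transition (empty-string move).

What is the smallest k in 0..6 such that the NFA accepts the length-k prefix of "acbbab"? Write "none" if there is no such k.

2

Start: ε-closure({p}) = {p, r}.
Read 'a': p→∅, r→{q}; now {q}.
Read 'c': q→{s}; now {s}.
None of the earlier sets intersect F, but {s} does.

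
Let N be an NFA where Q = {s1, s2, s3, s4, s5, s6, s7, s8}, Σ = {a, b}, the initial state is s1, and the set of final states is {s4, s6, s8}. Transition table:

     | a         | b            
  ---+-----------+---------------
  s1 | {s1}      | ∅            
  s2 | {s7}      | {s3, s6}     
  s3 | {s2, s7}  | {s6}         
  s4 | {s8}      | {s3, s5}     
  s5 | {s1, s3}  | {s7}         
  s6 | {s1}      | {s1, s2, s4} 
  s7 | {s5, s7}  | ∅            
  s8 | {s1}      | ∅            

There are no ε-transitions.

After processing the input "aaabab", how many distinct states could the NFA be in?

0

Start in {s1}.
Read 'a': s1→{s1}; now {s1}.
Read 'a': s1→{s1}; now {s1}.
Read 'a': s1→{s1}; now {s1}.
Read 'b': s1→∅; now ∅.
The set is empty and remains empty for the remaining 2 symbols.
That set has 0 states.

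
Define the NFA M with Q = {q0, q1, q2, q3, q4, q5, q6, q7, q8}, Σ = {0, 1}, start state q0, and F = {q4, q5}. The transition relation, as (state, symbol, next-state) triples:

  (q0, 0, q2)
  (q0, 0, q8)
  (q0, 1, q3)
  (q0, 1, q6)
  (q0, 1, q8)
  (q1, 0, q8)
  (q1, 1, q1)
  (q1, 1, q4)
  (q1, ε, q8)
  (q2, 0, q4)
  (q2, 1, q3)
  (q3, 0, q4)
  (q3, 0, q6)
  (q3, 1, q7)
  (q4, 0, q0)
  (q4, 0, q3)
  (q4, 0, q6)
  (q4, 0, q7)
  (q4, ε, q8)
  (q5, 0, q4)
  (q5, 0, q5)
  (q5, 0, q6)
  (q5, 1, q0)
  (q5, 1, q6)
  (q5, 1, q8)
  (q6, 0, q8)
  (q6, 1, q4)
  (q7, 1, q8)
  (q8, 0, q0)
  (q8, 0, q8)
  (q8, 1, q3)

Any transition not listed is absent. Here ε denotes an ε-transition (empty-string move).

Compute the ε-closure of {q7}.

{q7}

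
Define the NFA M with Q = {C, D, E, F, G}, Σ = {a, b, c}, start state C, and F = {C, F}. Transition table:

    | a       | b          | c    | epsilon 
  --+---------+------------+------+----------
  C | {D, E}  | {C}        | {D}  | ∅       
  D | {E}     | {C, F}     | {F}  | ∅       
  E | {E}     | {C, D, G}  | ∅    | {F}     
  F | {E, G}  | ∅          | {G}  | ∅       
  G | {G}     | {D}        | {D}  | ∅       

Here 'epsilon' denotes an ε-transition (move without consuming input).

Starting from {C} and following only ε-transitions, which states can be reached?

{C}

Begin with {C}.
No ε-moves leave this set, so the closure equals the set itself.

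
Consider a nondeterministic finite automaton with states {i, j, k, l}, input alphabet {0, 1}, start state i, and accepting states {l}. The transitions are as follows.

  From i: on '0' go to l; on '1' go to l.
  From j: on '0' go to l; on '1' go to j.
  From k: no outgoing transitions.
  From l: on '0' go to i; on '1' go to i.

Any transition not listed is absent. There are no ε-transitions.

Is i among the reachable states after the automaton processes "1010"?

Start in {i}.
Read '1': {i} → {l}.
Read '0': {l} → {i}.
Read '1': {i} → {l}.
Read '0': {l} → {i}.
State i is in {i}.

Yes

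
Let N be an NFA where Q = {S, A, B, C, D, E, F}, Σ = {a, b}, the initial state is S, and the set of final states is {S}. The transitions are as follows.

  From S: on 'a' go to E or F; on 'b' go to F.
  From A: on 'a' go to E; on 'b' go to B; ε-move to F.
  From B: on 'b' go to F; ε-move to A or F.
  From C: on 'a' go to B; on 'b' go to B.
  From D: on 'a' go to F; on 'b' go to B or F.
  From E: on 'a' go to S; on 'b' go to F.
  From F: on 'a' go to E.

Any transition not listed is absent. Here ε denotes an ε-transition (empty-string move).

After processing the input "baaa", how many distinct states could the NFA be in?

Start in {S}.
Read 'b': {S} → {F}.
Read 'a': {F} → {E}.
Read 'a': {E} → {S}.
Read 'a': {S} → {E, F}.
That set has 2 states.

2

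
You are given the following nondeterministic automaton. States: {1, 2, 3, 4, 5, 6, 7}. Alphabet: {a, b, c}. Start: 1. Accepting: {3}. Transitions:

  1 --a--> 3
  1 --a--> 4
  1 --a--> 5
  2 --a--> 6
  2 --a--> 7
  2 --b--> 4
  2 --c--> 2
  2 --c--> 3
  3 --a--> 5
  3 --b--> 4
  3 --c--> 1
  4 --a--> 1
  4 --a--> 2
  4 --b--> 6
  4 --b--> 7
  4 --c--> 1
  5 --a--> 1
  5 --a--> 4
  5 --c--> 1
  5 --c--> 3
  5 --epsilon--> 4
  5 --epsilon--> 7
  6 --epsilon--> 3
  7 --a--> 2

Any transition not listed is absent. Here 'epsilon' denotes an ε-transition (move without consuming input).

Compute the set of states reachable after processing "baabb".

Start in {1}.
Read 'b': 1→∅; now ∅.
The set is empty and remains empty for the remaining 4 symbols.

∅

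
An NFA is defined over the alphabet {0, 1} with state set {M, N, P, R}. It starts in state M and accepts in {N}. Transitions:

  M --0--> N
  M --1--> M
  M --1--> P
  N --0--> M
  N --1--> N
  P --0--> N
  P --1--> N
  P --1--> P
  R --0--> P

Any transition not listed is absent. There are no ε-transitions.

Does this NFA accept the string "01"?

Yes

Start in {M}.
Read '0': M→{N}; now {N}.
Read '1': N→{N}; now {N}.
The final set {N} contains the accepting state N.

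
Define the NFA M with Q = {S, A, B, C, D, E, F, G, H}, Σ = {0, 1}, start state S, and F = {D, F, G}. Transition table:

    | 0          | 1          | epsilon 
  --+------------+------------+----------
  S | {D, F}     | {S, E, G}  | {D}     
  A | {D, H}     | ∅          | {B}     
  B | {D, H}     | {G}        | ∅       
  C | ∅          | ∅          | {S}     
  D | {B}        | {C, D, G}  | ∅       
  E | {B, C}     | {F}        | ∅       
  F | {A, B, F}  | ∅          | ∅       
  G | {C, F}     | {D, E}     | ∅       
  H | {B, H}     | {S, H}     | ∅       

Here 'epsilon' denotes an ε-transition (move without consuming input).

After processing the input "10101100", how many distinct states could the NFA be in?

5

Start: ε-closure({S}) = {S, D}.
Read '1': {S, D} → {S, C, D, E, G}.
Read '0': {S, C, D, E, G} → {S, B, C, D, F}.
Read '1': {S, B, C, D, F} → {S, C, D, E, G}.
Read '0': {S, C, D, E, G} → {S, B, C, D, F}.
Read '1': {S, B, C, D, F} → {S, C, D, E, G}.
Read '1': {S, C, D, E, G} → {S, C, D, E, F, G}.
Read '0': {S, C, D, E, F, G} → {S, A, B, C, D, F}.
Read '0': {S, A, B, C, D, F} → {A, B, D, F, H}.
That set has 5 states.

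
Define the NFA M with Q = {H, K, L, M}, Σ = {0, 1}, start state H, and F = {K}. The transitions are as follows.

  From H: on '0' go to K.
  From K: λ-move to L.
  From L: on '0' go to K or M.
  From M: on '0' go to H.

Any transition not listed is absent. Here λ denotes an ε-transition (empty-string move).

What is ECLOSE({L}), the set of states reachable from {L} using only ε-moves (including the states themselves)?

{L}

Begin with {L}.
No ε-moves leave this set, so the closure equals the set itself.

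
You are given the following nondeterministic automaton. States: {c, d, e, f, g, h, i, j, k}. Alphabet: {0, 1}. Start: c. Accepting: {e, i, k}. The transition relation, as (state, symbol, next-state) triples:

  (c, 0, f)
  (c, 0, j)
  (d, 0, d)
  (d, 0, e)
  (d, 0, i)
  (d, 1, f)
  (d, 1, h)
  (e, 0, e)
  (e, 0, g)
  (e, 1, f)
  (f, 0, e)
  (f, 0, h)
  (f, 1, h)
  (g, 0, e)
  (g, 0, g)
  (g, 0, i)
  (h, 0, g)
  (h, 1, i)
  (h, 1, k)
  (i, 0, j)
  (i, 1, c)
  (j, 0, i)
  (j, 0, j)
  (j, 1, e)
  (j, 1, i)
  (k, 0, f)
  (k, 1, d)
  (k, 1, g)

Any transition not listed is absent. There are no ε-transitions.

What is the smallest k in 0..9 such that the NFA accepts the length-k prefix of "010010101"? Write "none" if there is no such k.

2

Start in {c}.
Read '0': c→{f, j}; now {f, j}.
Read '1': f→{h}, j→{e, i}; now {e, h, i}.
None of the earlier sets intersect F, but {e, h, i} does.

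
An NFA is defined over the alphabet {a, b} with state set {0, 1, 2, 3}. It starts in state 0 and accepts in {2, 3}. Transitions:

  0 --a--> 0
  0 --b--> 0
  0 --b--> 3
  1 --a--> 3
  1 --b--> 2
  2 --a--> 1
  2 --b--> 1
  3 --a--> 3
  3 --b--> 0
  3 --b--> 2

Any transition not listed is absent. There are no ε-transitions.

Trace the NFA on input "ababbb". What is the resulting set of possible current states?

{0, 1, 2, 3}

Start in {0}.
Read 'a': 0→{0}; now {0}.
Read 'b': 0→{0, 3}; now {0, 3}.
Read 'a': 0→{0}, 3→{3}; now {0, 3}.
Read 'b': 0→{0, 3}, 3→{0, 2}; now {0, 2, 3}.
Read 'b': 0→{0, 3}, 2→{1}, 3→{0, 2}; now {0, 1, 2, 3}.
Read 'b': 0→{0, 3}, 1→{2}, 2→{1}, 3→{0, 2}; now {0, 1, 2, 3}.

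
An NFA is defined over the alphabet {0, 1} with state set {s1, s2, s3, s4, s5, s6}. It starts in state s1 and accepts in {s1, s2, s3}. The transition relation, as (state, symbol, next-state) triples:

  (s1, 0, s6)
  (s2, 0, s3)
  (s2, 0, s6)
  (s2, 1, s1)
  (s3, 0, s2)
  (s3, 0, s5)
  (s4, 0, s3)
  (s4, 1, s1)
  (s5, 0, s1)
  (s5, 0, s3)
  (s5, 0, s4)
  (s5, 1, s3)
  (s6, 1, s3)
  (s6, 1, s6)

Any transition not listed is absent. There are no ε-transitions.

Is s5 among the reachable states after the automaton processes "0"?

Start in {s1}.
Read '0': {s1} → {s6}.
State s5 is not in {s6}.

No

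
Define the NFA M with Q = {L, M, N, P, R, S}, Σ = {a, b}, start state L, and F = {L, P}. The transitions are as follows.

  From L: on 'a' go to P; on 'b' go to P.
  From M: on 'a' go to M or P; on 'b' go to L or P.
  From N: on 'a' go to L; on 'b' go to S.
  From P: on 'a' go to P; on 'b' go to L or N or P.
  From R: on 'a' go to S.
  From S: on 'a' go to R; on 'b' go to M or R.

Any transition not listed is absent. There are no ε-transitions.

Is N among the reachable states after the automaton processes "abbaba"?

No

Start in {L}.
Read 'a': {L} → {P}.
Read 'b': {P} → {L, N, P}.
Read 'b': {L, N, P} → {L, N, P, S}.
Read 'a': {L, N, P, S} → {L, P, R}.
Read 'b': {L, P, R} → {L, N, P}.
Read 'a': {L, N, P} → {L, P}.
State N is not in {L, P}.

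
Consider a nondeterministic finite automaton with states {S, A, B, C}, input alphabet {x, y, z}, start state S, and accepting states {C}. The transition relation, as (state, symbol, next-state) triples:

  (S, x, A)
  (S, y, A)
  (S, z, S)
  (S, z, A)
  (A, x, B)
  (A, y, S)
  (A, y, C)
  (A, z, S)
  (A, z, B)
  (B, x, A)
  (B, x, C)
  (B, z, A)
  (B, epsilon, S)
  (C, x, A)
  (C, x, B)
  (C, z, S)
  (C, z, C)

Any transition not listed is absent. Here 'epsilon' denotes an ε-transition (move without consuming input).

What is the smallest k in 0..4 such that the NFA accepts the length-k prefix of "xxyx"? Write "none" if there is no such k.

Start in {S}.
Read 'x': {S} → {A}.
Read 'x': {A} → {S, B}.
Read 'y': {S, B} → {A}.
Read 'x': {A} → {S, B}.
No reachable set along the way intersects F.

none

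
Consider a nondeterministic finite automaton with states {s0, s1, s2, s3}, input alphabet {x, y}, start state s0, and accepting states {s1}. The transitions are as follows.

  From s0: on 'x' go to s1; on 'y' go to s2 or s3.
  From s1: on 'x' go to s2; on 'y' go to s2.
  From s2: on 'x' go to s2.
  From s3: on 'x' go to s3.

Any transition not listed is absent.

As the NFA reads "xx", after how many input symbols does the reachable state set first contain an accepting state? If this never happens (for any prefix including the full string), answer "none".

1

Start in {s0}.
Read 'x': s0→{s1}; now {s1}.
None of the earlier sets intersect F, but {s1} does.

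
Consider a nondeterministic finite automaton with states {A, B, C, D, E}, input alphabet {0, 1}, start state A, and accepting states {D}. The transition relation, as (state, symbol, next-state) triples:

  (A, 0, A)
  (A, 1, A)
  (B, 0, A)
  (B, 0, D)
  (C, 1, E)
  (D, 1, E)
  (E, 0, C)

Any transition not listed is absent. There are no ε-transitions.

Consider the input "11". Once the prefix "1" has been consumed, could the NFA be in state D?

Start in {A}.
Read '1': A→{A}; now {A}.
State D is not in {A}.

No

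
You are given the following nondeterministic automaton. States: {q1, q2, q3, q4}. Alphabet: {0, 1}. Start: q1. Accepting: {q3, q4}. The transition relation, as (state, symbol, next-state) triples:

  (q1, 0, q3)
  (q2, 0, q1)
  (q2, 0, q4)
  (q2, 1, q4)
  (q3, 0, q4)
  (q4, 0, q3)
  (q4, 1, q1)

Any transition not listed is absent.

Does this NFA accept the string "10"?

No

Start in {q1}.
Read '1': q1→∅; now ∅.
The set is empty and remains empty for the remaining 1 symbol.
The final set ∅ contains no accepting state.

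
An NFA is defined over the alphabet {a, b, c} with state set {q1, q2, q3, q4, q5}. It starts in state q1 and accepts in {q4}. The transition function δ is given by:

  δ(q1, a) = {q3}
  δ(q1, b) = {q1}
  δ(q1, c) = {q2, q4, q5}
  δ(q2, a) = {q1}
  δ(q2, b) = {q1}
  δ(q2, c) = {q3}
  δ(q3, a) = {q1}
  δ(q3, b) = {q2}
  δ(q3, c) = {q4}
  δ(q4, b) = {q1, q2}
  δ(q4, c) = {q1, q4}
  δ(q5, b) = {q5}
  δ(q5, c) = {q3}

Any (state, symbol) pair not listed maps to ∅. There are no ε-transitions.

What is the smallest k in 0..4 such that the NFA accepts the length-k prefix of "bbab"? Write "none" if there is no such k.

Start in {q1}.
Read 'b': {q1} → {q1}.
Read 'b': {q1} → {q1}.
Read 'a': {q1} → {q3}.
Read 'b': {q3} → {q2}.
No reachable set along the way intersects F.

none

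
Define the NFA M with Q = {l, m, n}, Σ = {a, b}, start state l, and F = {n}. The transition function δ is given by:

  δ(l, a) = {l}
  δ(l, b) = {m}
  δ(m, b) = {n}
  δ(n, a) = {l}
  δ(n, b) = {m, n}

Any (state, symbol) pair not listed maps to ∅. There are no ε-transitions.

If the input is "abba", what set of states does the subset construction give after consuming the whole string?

{l}

Start in {l}.
Read 'a': l→{l}; now {l}.
Read 'b': l→{m}; now {m}.
Read 'b': m→{n}; now {n}.
Read 'a': n→{l}; now {l}.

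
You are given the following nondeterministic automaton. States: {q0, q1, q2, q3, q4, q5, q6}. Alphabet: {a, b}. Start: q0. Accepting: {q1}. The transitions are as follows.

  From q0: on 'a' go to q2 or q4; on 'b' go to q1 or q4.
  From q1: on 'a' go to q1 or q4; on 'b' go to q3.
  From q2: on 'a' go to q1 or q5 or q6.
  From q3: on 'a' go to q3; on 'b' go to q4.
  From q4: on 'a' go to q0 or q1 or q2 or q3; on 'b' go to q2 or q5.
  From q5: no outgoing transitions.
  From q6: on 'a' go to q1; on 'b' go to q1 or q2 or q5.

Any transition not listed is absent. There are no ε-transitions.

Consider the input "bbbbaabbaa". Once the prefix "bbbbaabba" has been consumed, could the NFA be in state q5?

Start in {q0}.
Read 'b': q0→{q1, q4}; now {q1, q4}.
Read 'b': q1→{q3}, q4→{q2, q5}; now {q2, q3, q5}.
Read 'b': q2→∅, q3→{q4}, q5→∅; now {q4}.
Read 'b': q4→{q2, q5}; now {q2, q5}.
Read 'a': q2→{q1, q5, q6}, q5→∅; now {q1, q5, q6}.
Read 'a': q1→{q1, q4}, q5→∅, q6→{q1}; now {q1, q4}.
Read 'b': q1→{q3}, q4→{q2, q5}; now {q2, q3, q5}.
Read 'b': q2→∅, q3→{q4}, q5→∅; now {q4}.
Read 'a': q4→{q0, q1, q2, q3}; now {q0, q1, q2, q3}.
State q5 is not in {q0, q1, q2, q3}.

No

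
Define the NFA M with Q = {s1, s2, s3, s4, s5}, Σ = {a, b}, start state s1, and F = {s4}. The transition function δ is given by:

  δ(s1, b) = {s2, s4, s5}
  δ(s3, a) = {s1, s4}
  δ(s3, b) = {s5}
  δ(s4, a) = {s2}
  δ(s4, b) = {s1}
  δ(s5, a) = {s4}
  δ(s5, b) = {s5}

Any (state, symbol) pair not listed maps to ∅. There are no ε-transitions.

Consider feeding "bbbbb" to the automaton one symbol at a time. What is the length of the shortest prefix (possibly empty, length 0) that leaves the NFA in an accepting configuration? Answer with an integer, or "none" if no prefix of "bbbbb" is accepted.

Start in {s1}.
Read 'b': {s1} → {s2, s4, s5}.
None of the earlier sets intersect F, but {s2, s4, s5} does.

1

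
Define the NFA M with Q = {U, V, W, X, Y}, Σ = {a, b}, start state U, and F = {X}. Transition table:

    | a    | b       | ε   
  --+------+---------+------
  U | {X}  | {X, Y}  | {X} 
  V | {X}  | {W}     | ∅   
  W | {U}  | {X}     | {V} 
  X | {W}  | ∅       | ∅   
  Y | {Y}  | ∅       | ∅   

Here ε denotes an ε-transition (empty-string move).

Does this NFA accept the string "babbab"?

Start: ε-closure({U}) = {U, X}.
Read 'b': U→{X, Y}, X→∅; now {X, Y}.
Read 'a': X→{W}, Y→{Y}; union {W, Y}; ε-closure = {V, W, Y}.
Read 'b': V→{W}, W→{X}, Y→∅; union {W, X}; ε-closure = {V, W, X}.
Read 'b': V→{W}, W→{X}, X→∅; union {W, X}; ε-closure = {V, W, X}.
Read 'a': V→{X}, W→{U}, X→{W}; union {U, W, X}; ε-closure = {U, V, W, X}.
Read 'b': U→{X, Y}, V→{W}, W→{X}, X→∅; union {W, X, Y}; ε-closure = {V, W, X, Y}.
The final set {V, W, X, Y} contains the accepting state X.

Yes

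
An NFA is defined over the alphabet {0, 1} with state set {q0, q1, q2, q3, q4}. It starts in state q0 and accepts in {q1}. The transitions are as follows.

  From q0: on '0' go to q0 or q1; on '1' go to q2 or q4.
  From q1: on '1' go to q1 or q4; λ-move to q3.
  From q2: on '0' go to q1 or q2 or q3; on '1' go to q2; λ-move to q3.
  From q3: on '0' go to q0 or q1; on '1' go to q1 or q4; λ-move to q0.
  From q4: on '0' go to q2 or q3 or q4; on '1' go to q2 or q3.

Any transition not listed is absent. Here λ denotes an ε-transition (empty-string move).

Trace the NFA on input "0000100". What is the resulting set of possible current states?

{q0, q1, q2, q3, q4}

Start in {q0}.
Read '0': q0→{q0, q1}; union {q0, q1}; ε-closure = {q0, q1, q3}.
Read '0': q0→{q0, q1}, q1→∅, q3→{q0, q1}; union {q0, q1}; ε-closure = {q0, q1, q3}.
Read '0': q0→{q0, q1}, q1→∅, q3→{q0, q1}; union {q0, q1}; ε-closure = {q0, q1, q3}.
Read '0': q0→{q0, q1}, q1→∅, q3→{q0, q1}; union {q0, q1}; ε-closure = {q0, q1, q3}.
Read '1': q0→{q2, q4}, q1→{q1, q4}, q3→{q1, q4}; union {q1, q2, q4}; ε-closure = {q0, q1, q2, q3, q4}.
Read '0': q0→{q0, q1}, q1→∅, q2→{q1, q2, q3}, q3→{q0, q1}, q4→{q2, q3, q4}; now {q0, q1, q2, q3, q4}.
Read '0': q0→{q0, q1}, q1→∅, q2→{q1, q2, q3}, q3→{q0, q1}, q4→{q2, q3, q4}; now {q0, q1, q2, q3, q4}.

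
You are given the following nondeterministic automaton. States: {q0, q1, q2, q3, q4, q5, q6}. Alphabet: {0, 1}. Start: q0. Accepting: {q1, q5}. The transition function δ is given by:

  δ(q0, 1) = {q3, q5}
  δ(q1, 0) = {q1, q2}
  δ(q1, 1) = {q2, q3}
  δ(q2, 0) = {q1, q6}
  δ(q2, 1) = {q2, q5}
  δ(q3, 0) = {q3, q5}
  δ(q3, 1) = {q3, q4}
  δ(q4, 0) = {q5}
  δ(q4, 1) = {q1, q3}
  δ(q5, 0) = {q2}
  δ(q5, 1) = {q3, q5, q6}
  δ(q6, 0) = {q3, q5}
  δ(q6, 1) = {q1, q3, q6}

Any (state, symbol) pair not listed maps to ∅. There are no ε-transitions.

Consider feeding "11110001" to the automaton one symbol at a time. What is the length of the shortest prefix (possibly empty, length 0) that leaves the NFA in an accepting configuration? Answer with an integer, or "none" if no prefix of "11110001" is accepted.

1

Start in {q0}.
Read '1': q0→{q3, q5}; now {q3, q5}.
None of the earlier sets intersect F, but {q3, q5} does.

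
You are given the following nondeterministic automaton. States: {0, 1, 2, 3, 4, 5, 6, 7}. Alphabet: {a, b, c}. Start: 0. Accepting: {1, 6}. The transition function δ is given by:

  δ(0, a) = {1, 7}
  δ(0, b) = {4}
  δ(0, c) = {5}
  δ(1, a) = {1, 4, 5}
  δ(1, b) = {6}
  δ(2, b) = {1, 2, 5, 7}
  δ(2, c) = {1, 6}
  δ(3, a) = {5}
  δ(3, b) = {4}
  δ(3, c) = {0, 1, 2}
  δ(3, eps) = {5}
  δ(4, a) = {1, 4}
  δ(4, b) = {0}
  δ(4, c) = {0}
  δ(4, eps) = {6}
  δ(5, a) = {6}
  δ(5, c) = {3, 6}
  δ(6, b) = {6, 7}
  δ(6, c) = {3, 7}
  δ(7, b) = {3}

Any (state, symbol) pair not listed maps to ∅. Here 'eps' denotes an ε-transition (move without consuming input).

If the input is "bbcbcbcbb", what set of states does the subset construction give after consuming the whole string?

{0, 1, 2, 3, 4, 5, 6, 7}

Start in {0}.
Read 'b': 0→{4}; union {4}; ε-closure = {4, 6}.
Read 'b': 4→{0}, 6→{6, 7}; now {0, 6, 7}.
Read 'c': 0→{5}, 6→{3, 7}, 7→∅; now {3, 5, 7}.
Read 'b': 3→{4}, 5→∅, 7→{3}; union {3, 4}; ε-closure = {3, 4, 5, 6}.
Read 'c': 3→{0, 1, 2}, 4→{0}, 5→{3, 6}, 6→{3, 7}; union {0, 1, 2, 3, 6, 7}; ε-closure = {0, 1, 2, 3, 5, 6, 7}.
Read 'b': 0→{4}, 1→{6}, 2→{1, 2, 5, 7}, 3→{4}, 5→∅, 6→{6, 7}, 7→{3}; now {1, 2, 3, 4, 5, 6, 7}.
Read 'c': 1→∅, 2→{1, 6}, 3→{0, 1, 2}, 4→{0}, 5→{3, 6}, 6→{3, 7}, 7→∅; union {0, 1, 2, 3, 6, 7}; ε-closure = {0, 1, 2, 3, 5, 6, 7}.
Read 'b': 0→{4}, 1→{6}, 2→{1, 2, 5, 7}, 3→{4}, 5→∅, 6→{6, 7}, 7→{3}; now {1, 2, 3, 4, 5, 6, 7}.
Read 'b': 1→{6}, 2→{1, 2, 5, 7}, 3→{4}, 4→{0}, 5→∅, 6→{6, 7}, 7→{3}; now {0, 1, 2, 3, 4, 5, 6, 7}.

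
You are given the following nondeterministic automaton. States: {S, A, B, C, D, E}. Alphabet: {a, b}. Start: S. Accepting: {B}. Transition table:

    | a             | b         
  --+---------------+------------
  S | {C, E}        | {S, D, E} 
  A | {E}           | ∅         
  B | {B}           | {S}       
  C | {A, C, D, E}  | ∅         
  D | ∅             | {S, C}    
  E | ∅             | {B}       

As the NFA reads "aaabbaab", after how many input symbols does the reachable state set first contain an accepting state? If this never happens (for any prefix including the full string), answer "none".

4

Start in {S}.
Read 'a': S→{C, E}; now {C, E}.
Read 'a': C→{A, C, D, E}, E→∅; now {A, C, D, E}.
Read 'a': A→{E}, C→{A, C, D, E}, D→∅, E→∅; now {A, C, D, E}.
Read 'b': A→∅, C→∅, D→{S, C}, E→{B}; now {S, B, C}.
None of the earlier sets intersect F, but {S, B, C} does.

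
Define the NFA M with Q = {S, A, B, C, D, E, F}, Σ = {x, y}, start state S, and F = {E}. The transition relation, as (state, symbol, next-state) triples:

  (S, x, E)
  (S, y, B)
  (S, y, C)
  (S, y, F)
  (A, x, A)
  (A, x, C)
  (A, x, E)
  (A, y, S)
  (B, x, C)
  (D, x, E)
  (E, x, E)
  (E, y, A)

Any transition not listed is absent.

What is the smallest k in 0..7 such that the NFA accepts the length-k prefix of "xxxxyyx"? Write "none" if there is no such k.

1

Start in {S}.
Read 'x': {S} → {E}.
None of the earlier sets intersect F, but {E} does.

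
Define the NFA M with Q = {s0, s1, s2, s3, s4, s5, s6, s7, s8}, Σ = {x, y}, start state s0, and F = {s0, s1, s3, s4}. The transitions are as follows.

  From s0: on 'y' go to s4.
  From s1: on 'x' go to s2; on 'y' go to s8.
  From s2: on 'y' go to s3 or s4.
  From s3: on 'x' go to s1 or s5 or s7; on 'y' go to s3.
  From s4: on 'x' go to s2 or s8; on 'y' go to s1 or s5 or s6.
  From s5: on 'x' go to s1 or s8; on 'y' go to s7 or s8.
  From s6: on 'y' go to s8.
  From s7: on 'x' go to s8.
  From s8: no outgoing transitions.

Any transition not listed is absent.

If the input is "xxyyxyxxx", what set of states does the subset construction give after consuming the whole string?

Start in {s0}.
Read 'x': s0→∅; now ∅.
The set is empty and remains empty for the remaining 8 symbols.

∅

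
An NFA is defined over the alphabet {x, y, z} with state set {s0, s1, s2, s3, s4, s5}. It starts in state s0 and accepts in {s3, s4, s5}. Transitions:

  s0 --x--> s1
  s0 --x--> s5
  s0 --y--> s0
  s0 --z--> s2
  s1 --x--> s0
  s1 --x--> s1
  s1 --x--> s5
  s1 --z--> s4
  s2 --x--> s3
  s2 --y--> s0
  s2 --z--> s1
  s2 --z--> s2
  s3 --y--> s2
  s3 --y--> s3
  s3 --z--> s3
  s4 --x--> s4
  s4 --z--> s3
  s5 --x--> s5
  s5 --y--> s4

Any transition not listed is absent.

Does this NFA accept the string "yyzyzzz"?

Yes

Start in {s0}.
Read 'y': {s0} → {s0}.
Read 'y': {s0} → {s0}.
Read 'z': {s0} → {s2}.
Read 'y': {s2} → {s0}.
Read 'z': {s0} → {s2}.
Read 'z': {s2} → {s1, s2}.
Read 'z': {s1, s2} → {s1, s2, s4}.
The final set {s1, s2, s4} contains the accepting state s4.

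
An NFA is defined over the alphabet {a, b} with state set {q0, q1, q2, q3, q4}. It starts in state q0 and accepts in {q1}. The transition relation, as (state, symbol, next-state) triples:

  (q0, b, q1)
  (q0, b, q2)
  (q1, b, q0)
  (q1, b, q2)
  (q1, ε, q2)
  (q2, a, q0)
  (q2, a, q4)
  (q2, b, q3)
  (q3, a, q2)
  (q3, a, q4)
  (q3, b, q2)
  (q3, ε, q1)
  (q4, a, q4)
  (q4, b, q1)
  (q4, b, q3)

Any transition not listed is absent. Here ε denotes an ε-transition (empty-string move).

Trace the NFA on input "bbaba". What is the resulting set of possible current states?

Start in {q0}.
Read 'b': q0→{q1, q2}; now {q1, q2}.
Read 'b': q1→{q0, q2}, q2→{q3}; union {q0, q2, q3}; ε-closure = {q0, q1, q2, q3}.
Read 'a': q0→∅, q1→∅, q2→{q0, q4}, q3→{q2, q4}; now {q0, q2, q4}.
Read 'b': q0→{q1, q2}, q2→{q3}, q4→{q1, q3}; now {q1, q2, q3}.
Read 'a': q1→∅, q2→{q0, q4}, q3→{q2, q4}; now {q0, q2, q4}.

{q0, q2, q4}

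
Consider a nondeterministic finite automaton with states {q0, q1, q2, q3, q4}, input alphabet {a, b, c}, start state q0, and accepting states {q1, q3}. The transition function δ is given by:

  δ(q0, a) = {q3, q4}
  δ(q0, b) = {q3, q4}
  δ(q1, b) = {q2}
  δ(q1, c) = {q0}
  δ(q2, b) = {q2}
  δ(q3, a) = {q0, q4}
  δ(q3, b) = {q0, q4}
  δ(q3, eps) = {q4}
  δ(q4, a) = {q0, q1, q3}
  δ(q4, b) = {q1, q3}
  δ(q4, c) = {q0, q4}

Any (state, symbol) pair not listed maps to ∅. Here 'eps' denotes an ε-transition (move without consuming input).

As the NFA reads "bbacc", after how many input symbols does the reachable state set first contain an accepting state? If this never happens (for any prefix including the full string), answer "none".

Start in {q0}.
Read 'b': q0→{q3, q4}; now {q3, q4}.
None of the earlier sets intersect F, but {q3, q4} does.

1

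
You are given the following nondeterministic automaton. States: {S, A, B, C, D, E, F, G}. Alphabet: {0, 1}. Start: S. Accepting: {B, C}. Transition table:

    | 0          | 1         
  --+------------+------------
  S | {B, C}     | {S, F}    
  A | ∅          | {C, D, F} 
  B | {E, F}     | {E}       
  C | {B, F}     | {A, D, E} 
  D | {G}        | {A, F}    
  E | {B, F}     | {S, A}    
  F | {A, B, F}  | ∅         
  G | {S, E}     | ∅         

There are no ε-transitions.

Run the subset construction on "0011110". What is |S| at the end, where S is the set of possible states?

Start in {S}.
Read '0': S→{B, C}; now {B, C}.
Read '0': B→{E, F}, C→{B, F}; now {B, E, F}.
Read '1': B→{E}, E→{S, A}, F→∅; now {S, A, E}.
Read '1': S→{S, F}, A→{C, D, F}, E→{S, A}; now {S, A, C, D, F}.
Read '1': S→{S, F}, A→{C, D, F}, C→{A, D, E}, D→{A, F}, F→∅; now {S, A, C, D, E, F}.
Read '1': S→{S, F}, A→{C, D, F}, C→{A, D, E}, D→{A, F}, E→{S, A}, F→∅; now {S, A, C, D, E, F}.
Read '0': S→{B, C}, A→∅, C→{B, F}, D→{G}, E→{B, F}, F→{A, B, F}; now {A, B, C, F, G}.
That set has 5 states.

5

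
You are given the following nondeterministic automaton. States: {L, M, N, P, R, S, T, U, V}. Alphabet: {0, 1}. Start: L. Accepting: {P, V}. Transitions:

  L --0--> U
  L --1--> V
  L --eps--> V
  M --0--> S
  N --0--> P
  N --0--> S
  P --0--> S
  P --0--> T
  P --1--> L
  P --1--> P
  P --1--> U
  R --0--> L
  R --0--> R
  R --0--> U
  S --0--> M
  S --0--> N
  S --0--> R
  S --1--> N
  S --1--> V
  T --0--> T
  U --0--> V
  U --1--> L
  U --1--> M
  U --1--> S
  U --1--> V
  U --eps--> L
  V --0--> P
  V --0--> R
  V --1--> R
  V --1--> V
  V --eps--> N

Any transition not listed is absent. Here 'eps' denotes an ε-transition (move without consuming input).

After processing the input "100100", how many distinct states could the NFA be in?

Start: ε-closure({L}) = {L, N, V}.
Read '1': {L, N, V} → {N, R, V}.
Read '0': {N, R, V} → {L, N, P, R, S, U, V}.
Read '0': {L, N, P, R, S, U, V} → {L, M, N, P, R, S, T, U, V}.
Read '1': {L, M, N, P, R, S, T, U, V} → {L, M, N, P, R, S, U, V}.
Read '0': {L, M, N, P, R, S, U, V} → {L, M, N, P, R, S, T, U, V}.
Read '0': {L, M, N, P, R, S, T, U, V} → {L, M, N, P, R, S, T, U, V}.
That set has 9 states.

9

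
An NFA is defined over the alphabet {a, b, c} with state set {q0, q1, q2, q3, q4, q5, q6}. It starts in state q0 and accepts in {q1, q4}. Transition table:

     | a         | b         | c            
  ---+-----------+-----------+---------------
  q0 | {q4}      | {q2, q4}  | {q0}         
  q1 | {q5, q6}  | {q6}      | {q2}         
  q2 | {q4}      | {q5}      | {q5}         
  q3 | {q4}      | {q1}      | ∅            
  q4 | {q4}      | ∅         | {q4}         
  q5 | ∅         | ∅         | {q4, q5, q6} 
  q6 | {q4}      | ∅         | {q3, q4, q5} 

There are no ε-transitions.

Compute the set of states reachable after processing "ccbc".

{q4, q5}

Start in {q0}.
Read 'c': q0→{q0}; now {q0}.
Read 'c': q0→{q0}; now {q0}.
Read 'b': q0→{q2, q4}; now {q2, q4}.
Read 'c': q2→{q5}, q4→{q4}; now {q4, q5}.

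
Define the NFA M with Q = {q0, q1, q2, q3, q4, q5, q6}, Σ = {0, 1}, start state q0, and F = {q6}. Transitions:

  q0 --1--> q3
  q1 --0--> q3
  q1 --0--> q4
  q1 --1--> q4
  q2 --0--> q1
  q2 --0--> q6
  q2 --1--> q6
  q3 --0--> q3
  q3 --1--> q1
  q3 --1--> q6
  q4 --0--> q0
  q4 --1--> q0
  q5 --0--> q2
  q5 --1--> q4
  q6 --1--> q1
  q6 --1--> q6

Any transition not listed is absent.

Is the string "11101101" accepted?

Start in {q0}.
Read '1': q0→{q3}; now {q3}.
Read '1': q3→{q1, q6}; now {q1, q6}.
Read '1': q1→{q4}, q6→{q1, q6}; now {q1, q4, q6}.
Read '0': q1→{q3, q4}, q4→{q0}, q6→∅; now {q0, q3, q4}.
Read '1': q0→{q3}, q3→{q1, q6}, q4→{q0}; now {q0, q1, q3, q6}.
Read '1': q0→{q3}, q1→{q4}, q3→{q1, q6}, q6→{q1, q6}; now {q1, q3, q4, q6}.
Read '0': q1→{q3, q4}, q3→{q3}, q4→{q0}, q6→∅; now {q0, q3, q4}.
Read '1': q0→{q3}, q3→{q1, q6}, q4→{q0}; now {q0, q1, q3, q6}.
The final set {q0, q1, q3, q6} contains the accepting state q6.

Yes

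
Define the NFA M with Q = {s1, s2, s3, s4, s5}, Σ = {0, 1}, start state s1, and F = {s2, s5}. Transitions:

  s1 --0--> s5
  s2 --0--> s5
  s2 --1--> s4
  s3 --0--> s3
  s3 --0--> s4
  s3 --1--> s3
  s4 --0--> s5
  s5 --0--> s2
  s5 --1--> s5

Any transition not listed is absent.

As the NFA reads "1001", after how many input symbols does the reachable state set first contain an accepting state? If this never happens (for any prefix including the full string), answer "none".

none

Start in {s1}.
Read '1': {s1} → ∅.
The set is empty and remains empty for the remaining 3 symbols.
No reachable set along the way intersects F.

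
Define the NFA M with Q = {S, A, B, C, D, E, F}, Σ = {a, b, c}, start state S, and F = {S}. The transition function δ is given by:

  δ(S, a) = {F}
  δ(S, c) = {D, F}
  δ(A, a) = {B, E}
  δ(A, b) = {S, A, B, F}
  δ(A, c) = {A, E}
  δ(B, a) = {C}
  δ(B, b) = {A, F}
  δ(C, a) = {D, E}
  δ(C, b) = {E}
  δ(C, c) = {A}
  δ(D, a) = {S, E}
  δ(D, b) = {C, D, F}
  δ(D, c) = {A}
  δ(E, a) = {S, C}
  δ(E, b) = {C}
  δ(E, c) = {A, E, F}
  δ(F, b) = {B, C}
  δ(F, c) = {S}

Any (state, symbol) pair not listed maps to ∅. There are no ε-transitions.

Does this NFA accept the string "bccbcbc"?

No

Start in {S}.
Read 'b': S→∅; now ∅.
The set is empty and remains empty for the remaining 6 symbols.
The final set ∅ contains no accepting state.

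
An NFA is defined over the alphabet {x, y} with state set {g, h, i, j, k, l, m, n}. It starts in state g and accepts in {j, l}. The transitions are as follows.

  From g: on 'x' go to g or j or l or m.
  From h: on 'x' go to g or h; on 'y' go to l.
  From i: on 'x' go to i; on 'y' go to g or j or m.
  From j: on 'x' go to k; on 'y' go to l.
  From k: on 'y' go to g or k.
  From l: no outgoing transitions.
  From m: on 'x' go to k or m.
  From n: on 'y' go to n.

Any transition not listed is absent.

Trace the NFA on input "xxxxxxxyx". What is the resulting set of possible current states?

Start in {g}.
Read 'x': g→{g, j, l, m}; now {g, j, l, m}.
Read 'x': g→{g, j, l, m}, j→{k}, l→∅, m→{k, m}; now {g, j, k, l, m}.
Read 'x': g→{g, j, l, m}, j→{k}, k→∅, l→∅, m→{k, m}; now {g, j, k, l, m}.
Read 'x': g→{g, j, l, m}, j→{k}, k→∅, l→∅, m→{k, m}; now {g, j, k, l, m}.
Read 'x': g→{g, j, l, m}, j→{k}, k→∅, l→∅, m→{k, m}; now {g, j, k, l, m}.
Read 'x': g→{g, j, l, m}, j→{k}, k→∅, l→∅, m→{k, m}; now {g, j, k, l, m}.
Read 'x': g→{g, j, l, m}, j→{k}, k→∅, l→∅, m→{k, m}; now {g, j, k, l, m}.
Read 'y': g→∅, j→{l}, k→{g, k}, l→∅, m→∅; now {g, k, l}.
Read 'x': g→{g, j, l, m}, k→∅, l→∅; now {g, j, l, m}.

{g, j, l, m}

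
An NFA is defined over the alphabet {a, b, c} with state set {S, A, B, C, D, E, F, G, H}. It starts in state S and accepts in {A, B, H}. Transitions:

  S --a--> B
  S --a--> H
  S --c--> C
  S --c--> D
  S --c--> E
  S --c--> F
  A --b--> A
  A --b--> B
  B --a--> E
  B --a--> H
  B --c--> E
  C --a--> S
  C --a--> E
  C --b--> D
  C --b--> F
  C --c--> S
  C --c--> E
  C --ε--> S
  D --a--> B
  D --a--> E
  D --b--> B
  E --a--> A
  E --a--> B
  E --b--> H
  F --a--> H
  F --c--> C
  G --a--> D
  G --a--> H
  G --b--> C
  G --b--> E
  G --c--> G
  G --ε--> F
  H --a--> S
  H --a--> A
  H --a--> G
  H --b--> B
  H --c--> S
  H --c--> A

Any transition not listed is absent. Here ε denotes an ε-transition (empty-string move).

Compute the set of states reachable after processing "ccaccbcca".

Start in {S}.
Read 'c': S→{C, D, E, F}; union {C, D, E, F}; ε-closure = {S, C, D, E, F}.
Read 'c': S→{C, D, E, F}, C→{S, E}, D→∅, E→∅, F→{C}; now {S, C, D, E, F}.
Read 'a': S→{B, H}, C→{S, E}, D→{B, E}, E→{A, B}, F→{H}; now {S, A, B, E, H}.
Read 'c': S→{C, D, E, F}, A→∅, B→{E}, E→∅, H→{S, A}; now {S, A, C, D, E, F}.
Read 'c': S→{C, D, E, F}, A→∅, C→{S, E}, D→∅, E→∅, F→{C}; now {S, C, D, E, F}.
Read 'b': S→∅, C→{D, F}, D→{B}, E→{H}, F→∅; now {B, D, F, H}.
Read 'c': B→{E}, D→∅, F→{C}, H→{S, A}; now {S, A, C, E}.
Read 'c': S→{C, D, E, F}, A→∅, C→{S, E}, E→∅; now {S, C, D, E, F}.
Read 'a': S→{B, H}, C→{S, E}, D→{B, E}, E→{A, B}, F→{H}; now {S, A, B, E, H}.

{S, A, B, E, H}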